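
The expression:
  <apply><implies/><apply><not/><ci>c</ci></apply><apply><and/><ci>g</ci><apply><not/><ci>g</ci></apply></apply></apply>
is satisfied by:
  {c: True}


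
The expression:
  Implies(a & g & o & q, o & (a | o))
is always true.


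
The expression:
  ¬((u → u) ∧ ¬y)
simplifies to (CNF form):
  y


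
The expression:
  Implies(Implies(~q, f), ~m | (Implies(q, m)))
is always true.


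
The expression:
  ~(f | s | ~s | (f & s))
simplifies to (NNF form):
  False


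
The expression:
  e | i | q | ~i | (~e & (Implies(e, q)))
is always true.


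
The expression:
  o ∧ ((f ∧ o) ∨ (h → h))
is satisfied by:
  {o: True}


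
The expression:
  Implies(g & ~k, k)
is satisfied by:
  {k: True, g: False}
  {g: False, k: False}
  {g: True, k: True}


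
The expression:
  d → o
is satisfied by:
  {o: True, d: False}
  {d: False, o: False}
  {d: True, o: True}


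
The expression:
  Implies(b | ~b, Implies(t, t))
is always true.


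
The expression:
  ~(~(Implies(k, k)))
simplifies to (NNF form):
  True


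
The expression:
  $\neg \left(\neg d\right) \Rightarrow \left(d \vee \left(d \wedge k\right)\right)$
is always true.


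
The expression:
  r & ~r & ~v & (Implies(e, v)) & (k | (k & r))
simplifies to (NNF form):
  False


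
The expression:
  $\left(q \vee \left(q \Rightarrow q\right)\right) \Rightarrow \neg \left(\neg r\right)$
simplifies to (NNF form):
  $r$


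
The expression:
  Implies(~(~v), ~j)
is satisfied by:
  {v: False, j: False}
  {j: True, v: False}
  {v: True, j: False}


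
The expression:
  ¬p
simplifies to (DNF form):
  ¬p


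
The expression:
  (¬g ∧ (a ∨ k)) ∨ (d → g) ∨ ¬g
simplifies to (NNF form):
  True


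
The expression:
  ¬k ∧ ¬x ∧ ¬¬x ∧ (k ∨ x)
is never true.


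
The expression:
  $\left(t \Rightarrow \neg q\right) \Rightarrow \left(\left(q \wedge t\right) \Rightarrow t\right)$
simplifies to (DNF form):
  $\text{True}$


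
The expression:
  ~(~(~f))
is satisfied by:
  {f: False}


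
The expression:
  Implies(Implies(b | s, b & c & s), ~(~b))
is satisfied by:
  {b: True, s: True}
  {b: True, s: False}
  {s: True, b: False}


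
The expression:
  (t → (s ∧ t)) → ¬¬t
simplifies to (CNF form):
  t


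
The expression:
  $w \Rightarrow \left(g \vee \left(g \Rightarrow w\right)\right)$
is always true.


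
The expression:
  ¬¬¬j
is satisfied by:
  {j: False}


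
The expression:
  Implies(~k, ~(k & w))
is always true.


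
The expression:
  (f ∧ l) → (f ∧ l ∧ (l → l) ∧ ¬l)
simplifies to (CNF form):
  ¬f ∨ ¬l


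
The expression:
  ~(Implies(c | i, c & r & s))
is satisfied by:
  {i: True, c: True, s: False, r: False}
  {c: True, i: False, s: False, r: False}
  {i: True, r: True, c: True, s: False}
  {r: True, c: True, i: False, s: False}
  {i: True, s: True, c: True, r: False}
  {s: True, c: True, r: False, i: False}
  {i: True, r: False, c: False, s: False}
  {r: True, i: True, c: False, s: False}
  {s: True, i: True, r: False, c: False}
  {r: True, s: True, i: True, c: False}


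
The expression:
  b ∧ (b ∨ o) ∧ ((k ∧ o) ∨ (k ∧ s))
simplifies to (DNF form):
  (b ∧ k ∧ o) ∨ (b ∧ k ∧ s)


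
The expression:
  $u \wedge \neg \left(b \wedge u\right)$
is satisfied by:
  {u: True, b: False}


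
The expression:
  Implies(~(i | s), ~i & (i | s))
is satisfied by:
  {i: True, s: True}
  {i: True, s: False}
  {s: True, i: False}


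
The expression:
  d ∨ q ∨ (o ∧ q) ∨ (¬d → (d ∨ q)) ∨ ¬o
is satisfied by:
  {d: True, q: True, o: False}
  {d: True, o: False, q: False}
  {q: True, o: False, d: False}
  {q: False, o: False, d: False}
  {d: True, q: True, o: True}
  {d: True, o: True, q: False}
  {q: True, o: True, d: False}


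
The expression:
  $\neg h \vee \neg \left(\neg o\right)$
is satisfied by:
  {o: True, h: False}
  {h: False, o: False}
  {h: True, o: True}


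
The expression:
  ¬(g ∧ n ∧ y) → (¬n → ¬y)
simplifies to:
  n ∨ ¬y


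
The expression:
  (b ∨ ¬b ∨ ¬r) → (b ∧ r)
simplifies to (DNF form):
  b ∧ r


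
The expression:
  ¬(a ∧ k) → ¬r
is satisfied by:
  {a: True, k: True, r: False}
  {a: True, k: False, r: False}
  {k: True, a: False, r: False}
  {a: False, k: False, r: False}
  {r: True, a: True, k: True}


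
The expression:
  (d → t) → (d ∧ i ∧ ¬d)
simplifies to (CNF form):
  d ∧ ¬t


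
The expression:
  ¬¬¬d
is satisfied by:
  {d: False}


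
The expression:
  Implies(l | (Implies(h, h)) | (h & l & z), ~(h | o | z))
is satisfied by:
  {h: False, o: False, z: False}


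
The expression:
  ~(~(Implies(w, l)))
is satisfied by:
  {l: True, w: False}
  {w: False, l: False}
  {w: True, l: True}


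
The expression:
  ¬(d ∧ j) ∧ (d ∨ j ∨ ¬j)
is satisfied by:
  {d: False, j: False}
  {j: True, d: False}
  {d: True, j: False}


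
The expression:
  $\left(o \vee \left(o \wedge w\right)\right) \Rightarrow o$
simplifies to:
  $\text{True}$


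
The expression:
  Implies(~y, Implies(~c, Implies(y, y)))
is always true.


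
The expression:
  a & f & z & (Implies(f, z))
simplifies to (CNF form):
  a & f & z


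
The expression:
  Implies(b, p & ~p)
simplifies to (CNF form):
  ~b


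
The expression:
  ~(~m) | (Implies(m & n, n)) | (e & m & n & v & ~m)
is always true.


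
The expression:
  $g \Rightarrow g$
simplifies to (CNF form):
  $\text{True}$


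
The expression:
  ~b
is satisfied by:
  {b: False}


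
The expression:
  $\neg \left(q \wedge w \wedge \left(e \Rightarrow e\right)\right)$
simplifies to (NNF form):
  $\neg q \vee \neg w$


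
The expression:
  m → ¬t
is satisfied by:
  {m: False, t: False}
  {t: True, m: False}
  {m: True, t: False}


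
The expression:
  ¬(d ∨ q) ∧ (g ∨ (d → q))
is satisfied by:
  {q: False, d: False}


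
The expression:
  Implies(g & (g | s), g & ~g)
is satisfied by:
  {g: False}


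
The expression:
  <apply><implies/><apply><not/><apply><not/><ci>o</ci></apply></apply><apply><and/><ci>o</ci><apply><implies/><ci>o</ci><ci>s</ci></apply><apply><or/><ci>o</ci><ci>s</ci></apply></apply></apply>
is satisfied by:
  {s: True, o: False}
  {o: False, s: False}
  {o: True, s: True}


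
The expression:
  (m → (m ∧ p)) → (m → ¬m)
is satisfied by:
  {p: False, m: False}
  {m: True, p: False}
  {p: True, m: False}


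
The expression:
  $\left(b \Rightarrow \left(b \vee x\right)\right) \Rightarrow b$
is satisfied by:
  {b: True}


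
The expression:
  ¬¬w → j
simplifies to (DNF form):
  j ∨ ¬w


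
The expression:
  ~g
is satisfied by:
  {g: False}


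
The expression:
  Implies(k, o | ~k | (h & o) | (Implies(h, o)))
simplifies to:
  o | ~h | ~k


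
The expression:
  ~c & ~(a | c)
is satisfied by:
  {a: False, c: False}


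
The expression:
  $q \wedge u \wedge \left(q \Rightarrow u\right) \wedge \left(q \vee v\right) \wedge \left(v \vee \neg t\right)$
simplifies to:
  $q \wedge u \wedge \left(v \vee \neg t\right)$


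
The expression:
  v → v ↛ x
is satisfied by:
  {v: False, x: False}
  {x: True, v: False}
  {v: True, x: False}


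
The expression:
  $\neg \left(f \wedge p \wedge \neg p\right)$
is always true.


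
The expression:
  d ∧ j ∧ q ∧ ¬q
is never true.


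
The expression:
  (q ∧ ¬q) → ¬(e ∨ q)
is always true.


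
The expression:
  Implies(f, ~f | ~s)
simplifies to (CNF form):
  ~f | ~s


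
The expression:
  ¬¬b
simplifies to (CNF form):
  b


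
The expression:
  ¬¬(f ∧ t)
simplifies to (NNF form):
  f ∧ t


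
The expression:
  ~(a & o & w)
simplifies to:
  ~a | ~o | ~w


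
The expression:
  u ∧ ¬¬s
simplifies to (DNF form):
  s ∧ u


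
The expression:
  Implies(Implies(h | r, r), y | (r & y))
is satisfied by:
  {y: True, h: True, r: False}
  {y: True, h: False, r: False}
  {r: True, y: True, h: True}
  {r: True, y: True, h: False}
  {h: True, r: False, y: False}


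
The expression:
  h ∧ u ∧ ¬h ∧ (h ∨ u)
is never true.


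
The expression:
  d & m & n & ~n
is never true.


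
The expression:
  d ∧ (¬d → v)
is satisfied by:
  {d: True}


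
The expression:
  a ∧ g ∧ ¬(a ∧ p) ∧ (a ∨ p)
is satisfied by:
  {a: True, g: True, p: False}


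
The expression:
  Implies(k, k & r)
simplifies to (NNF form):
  r | ~k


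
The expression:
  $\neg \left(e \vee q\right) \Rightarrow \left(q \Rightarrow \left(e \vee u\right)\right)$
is always true.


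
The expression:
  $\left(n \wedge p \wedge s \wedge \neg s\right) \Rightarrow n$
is always true.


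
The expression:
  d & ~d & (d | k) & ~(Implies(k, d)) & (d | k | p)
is never true.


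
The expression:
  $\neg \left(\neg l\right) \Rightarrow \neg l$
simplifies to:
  $\neg l$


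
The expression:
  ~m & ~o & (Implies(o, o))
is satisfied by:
  {o: False, m: False}


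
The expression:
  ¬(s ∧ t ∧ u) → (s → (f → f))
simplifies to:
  True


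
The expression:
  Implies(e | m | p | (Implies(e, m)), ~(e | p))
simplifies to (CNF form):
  ~e & ~p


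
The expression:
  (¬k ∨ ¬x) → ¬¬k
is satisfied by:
  {k: True}


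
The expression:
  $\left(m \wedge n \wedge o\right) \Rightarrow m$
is always true.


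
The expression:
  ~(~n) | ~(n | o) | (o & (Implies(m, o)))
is always true.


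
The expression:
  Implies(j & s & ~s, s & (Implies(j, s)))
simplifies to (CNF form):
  True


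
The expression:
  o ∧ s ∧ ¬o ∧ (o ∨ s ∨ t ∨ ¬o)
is never true.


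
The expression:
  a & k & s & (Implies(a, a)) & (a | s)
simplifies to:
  a & k & s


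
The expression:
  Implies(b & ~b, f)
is always true.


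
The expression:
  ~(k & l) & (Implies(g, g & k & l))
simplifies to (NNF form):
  ~g & (~k | ~l)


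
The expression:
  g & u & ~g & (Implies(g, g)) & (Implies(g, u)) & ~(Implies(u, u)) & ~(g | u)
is never true.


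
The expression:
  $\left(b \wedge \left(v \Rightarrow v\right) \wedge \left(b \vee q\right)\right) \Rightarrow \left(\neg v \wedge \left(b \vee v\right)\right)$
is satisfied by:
  {v: False, b: False}
  {b: True, v: False}
  {v: True, b: False}


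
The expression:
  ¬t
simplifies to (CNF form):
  ¬t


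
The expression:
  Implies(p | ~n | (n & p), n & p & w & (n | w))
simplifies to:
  n & (w | ~p)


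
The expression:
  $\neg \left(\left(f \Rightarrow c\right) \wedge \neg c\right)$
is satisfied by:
  {c: True, f: True}
  {c: True, f: False}
  {f: True, c: False}


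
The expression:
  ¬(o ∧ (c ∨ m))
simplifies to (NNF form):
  (¬c ∧ ¬m) ∨ ¬o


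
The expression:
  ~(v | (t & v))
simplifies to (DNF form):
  ~v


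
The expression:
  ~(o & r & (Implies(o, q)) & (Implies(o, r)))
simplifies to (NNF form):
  ~o | ~q | ~r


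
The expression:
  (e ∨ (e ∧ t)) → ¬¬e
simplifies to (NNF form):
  True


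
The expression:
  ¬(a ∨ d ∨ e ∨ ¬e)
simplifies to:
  False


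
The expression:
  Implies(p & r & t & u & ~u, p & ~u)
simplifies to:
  True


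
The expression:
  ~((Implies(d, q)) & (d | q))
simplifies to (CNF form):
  ~q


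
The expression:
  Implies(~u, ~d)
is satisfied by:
  {u: True, d: False}
  {d: False, u: False}
  {d: True, u: True}


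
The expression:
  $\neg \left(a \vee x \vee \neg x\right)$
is never true.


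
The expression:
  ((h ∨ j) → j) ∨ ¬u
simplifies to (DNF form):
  j ∨ ¬h ∨ ¬u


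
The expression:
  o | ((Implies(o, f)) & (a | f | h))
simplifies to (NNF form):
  a | f | h | o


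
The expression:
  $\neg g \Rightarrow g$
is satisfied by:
  {g: True}


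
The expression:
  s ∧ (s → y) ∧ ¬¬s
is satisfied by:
  {s: True, y: True}


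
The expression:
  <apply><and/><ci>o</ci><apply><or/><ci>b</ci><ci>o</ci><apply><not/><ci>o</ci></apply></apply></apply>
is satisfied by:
  {o: True}


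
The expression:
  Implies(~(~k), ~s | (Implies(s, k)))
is always true.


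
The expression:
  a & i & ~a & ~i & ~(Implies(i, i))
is never true.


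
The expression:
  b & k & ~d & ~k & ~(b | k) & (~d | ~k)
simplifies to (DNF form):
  False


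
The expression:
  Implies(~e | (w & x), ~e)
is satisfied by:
  {w: False, e: False, x: False}
  {x: True, w: False, e: False}
  {e: True, w: False, x: False}
  {x: True, e: True, w: False}
  {w: True, x: False, e: False}
  {x: True, w: True, e: False}
  {e: True, w: True, x: False}


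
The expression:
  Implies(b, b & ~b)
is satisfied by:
  {b: False}


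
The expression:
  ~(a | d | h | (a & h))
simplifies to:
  ~a & ~d & ~h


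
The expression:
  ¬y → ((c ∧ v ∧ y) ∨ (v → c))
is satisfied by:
  {y: True, c: True, v: False}
  {y: True, v: False, c: False}
  {c: True, v: False, y: False}
  {c: False, v: False, y: False}
  {y: True, c: True, v: True}
  {y: True, v: True, c: False}
  {c: True, v: True, y: False}


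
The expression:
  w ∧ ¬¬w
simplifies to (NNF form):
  w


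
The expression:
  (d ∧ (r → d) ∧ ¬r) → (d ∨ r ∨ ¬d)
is always true.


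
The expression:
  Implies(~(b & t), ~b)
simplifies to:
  t | ~b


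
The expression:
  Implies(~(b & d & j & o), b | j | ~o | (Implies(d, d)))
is always true.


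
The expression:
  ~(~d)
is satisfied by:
  {d: True}


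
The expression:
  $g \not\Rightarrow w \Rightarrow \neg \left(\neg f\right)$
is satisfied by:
  {w: True, f: True, g: False}
  {w: True, f: False, g: False}
  {f: True, w: False, g: False}
  {w: False, f: False, g: False}
  {g: True, w: True, f: True}
  {g: True, w: True, f: False}
  {g: True, f: True, w: False}


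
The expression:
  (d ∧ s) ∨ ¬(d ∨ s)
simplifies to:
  (d ∧ s) ∨ (¬d ∧ ¬s)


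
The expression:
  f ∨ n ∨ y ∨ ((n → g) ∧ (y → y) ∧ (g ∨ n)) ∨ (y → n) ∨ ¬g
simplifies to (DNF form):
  True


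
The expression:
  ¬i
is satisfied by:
  {i: False}


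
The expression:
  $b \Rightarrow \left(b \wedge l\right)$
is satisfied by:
  {l: True, b: False}
  {b: False, l: False}
  {b: True, l: True}


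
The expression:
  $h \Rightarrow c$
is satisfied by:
  {c: True, h: False}
  {h: False, c: False}
  {h: True, c: True}


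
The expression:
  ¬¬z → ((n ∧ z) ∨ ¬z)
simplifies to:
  n ∨ ¬z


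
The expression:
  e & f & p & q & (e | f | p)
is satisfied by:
  {f: True, p: True, e: True, q: True}


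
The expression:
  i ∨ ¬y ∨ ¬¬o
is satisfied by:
  {i: True, o: True, y: False}
  {i: True, o: False, y: False}
  {o: True, i: False, y: False}
  {i: False, o: False, y: False}
  {i: True, y: True, o: True}
  {i: True, y: True, o: False}
  {y: True, o: True, i: False}


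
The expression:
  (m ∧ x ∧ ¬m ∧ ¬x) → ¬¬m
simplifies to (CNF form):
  True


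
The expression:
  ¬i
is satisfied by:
  {i: False}


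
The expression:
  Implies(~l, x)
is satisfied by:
  {x: True, l: True}
  {x: True, l: False}
  {l: True, x: False}


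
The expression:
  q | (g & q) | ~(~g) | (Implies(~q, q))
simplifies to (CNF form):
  g | q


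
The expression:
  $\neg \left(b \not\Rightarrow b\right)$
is always true.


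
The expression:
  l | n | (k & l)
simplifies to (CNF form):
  l | n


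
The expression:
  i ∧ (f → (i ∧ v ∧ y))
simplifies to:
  i ∧ (v ∨ ¬f) ∧ (y ∨ ¬f)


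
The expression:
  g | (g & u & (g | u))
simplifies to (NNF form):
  g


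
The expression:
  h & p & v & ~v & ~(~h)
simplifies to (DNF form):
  False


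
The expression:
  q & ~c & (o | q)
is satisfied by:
  {q: True, c: False}


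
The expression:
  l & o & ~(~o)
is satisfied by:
  {o: True, l: True}


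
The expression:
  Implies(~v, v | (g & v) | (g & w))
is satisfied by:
  {v: True, g: True, w: True}
  {v: True, g: True, w: False}
  {v: True, w: True, g: False}
  {v: True, w: False, g: False}
  {g: True, w: True, v: False}


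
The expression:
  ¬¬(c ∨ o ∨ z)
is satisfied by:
  {c: True, o: True, z: True}
  {c: True, o: True, z: False}
  {c: True, z: True, o: False}
  {c: True, z: False, o: False}
  {o: True, z: True, c: False}
  {o: True, z: False, c: False}
  {z: True, o: False, c: False}


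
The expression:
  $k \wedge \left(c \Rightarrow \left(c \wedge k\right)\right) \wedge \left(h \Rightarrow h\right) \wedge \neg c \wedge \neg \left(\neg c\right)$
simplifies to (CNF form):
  $\text{False}$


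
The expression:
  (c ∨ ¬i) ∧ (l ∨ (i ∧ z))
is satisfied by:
  {c: True, l: True, z: True, i: False}
  {c: True, l: True, z: False, i: False}
  {l: True, z: True, c: False, i: False}
  {l: True, c: False, z: False, i: False}
  {i: True, c: True, l: True, z: True}
  {i: True, c: True, l: True, z: False}
  {c: True, i: True, z: True, l: False}


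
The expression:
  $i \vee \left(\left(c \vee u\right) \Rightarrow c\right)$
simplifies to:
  $c \vee i \vee \neg u$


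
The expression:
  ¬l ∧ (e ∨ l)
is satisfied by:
  {e: True, l: False}


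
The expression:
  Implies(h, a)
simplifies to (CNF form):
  a | ~h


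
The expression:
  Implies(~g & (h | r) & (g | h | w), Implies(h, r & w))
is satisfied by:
  {r: True, g: True, w: True, h: False}
  {r: True, g: True, w: False, h: False}
  {g: True, w: True, h: False, r: False}
  {g: True, w: False, h: False, r: False}
  {r: True, w: True, h: False, g: False}
  {r: True, w: False, h: False, g: False}
  {w: True, r: False, h: False, g: False}
  {w: False, r: False, h: False, g: False}
  {r: True, g: True, h: True, w: True}
  {r: True, g: True, h: True, w: False}
  {g: True, h: True, w: True, r: False}
  {g: True, h: True, w: False, r: False}
  {r: True, h: True, w: True, g: False}


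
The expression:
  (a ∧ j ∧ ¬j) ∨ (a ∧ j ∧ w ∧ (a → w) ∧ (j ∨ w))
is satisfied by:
  {a: True, j: True, w: True}


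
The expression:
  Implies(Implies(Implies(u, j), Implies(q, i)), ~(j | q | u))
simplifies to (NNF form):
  (j | ~u) & (q | ~j) & (~i | ~q)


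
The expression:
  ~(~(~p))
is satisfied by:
  {p: False}


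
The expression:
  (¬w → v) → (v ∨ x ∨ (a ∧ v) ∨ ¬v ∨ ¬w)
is always true.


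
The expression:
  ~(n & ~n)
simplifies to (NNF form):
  True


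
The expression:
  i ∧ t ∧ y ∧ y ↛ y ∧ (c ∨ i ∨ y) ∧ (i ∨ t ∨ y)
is never true.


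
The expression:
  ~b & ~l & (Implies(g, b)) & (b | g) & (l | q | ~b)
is never true.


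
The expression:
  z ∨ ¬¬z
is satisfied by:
  {z: True}


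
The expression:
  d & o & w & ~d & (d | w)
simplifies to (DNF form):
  False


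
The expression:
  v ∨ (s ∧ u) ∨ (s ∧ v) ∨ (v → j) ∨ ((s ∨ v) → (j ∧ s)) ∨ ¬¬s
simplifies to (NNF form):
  True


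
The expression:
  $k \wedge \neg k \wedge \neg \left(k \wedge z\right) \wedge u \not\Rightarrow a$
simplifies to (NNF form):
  $\text{False}$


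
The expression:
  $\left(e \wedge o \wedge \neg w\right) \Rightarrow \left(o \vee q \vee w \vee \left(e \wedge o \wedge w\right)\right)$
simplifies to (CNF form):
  $\text{True}$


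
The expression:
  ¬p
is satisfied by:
  {p: False}


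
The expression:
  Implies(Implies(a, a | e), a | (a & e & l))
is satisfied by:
  {a: True}


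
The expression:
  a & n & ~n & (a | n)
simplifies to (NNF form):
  False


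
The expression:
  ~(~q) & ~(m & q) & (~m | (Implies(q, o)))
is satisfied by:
  {q: True, m: False}


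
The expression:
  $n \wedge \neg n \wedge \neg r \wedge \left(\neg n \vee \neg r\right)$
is never true.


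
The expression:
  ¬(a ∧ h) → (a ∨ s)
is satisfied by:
  {a: True, s: True}
  {a: True, s: False}
  {s: True, a: False}


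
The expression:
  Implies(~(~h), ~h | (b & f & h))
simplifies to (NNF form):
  ~h | (b & f)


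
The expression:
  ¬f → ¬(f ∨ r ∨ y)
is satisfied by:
  {f: True, y: False, r: False}
  {r: True, f: True, y: False}
  {f: True, y: True, r: False}
  {r: True, f: True, y: True}
  {r: False, y: False, f: False}


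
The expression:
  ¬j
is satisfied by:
  {j: False}


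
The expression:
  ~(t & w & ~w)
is always true.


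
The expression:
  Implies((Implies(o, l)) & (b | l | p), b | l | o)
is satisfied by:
  {b: True, o: True, l: True, p: False}
  {b: True, o: True, p: False, l: False}
  {b: True, l: True, p: False, o: False}
  {b: True, p: False, l: False, o: False}
  {o: True, l: True, p: False, b: False}
  {o: True, p: False, l: False, b: False}
  {l: True, o: False, p: False, b: False}
  {o: False, p: False, l: False, b: False}
  {o: True, b: True, p: True, l: True}
  {o: True, b: True, p: True, l: False}
  {b: True, p: True, l: True, o: False}
  {b: True, p: True, o: False, l: False}
  {l: True, p: True, o: True, b: False}
  {p: True, o: True, b: False, l: False}
  {p: True, l: True, b: False, o: False}


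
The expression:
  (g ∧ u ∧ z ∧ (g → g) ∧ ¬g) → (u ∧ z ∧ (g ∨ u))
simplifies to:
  True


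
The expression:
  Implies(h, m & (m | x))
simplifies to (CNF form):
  m | ~h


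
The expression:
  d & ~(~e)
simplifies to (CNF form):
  d & e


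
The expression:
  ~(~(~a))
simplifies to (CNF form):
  ~a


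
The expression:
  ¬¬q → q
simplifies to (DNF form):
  True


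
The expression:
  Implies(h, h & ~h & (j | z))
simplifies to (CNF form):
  ~h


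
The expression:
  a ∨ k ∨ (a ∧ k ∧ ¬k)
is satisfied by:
  {a: True, k: True}
  {a: True, k: False}
  {k: True, a: False}


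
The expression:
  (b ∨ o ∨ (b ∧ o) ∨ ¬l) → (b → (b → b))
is always true.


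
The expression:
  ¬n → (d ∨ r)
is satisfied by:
  {r: True, n: True, d: True}
  {r: True, n: True, d: False}
  {r: True, d: True, n: False}
  {r: True, d: False, n: False}
  {n: True, d: True, r: False}
  {n: True, d: False, r: False}
  {d: True, n: False, r: False}


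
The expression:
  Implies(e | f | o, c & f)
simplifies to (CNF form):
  (c | ~f) & (f | ~e) & (f | ~o)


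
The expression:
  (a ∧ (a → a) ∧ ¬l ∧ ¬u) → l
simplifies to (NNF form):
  l ∨ u ∨ ¬a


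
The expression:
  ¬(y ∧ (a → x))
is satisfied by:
  {a: True, x: False, y: False}
  {x: False, y: False, a: False}
  {a: True, x: True, y: False}
  {x: True, a: False, y: False}
  {y: True, a: True, x: False}


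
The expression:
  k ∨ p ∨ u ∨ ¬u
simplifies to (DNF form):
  True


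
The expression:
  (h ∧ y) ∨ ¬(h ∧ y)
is always true.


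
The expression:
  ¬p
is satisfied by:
  {p: False}


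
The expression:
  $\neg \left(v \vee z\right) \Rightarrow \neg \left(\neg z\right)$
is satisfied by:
  {z: True, v: True}
  {z: True, v: False}
  {v: True, z: False}


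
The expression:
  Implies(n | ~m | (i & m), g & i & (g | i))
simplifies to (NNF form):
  (i | m) & (g | ~i) & (i | ~n)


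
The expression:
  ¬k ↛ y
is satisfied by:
  {y: True, k: False}
  {k: False, y: False}
  {k: True, y: True}


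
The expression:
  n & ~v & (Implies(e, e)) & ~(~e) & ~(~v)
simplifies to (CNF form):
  False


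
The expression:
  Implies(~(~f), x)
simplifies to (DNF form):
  x | ~f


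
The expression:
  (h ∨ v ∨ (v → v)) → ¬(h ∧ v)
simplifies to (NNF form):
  ¬h ∨ ¬v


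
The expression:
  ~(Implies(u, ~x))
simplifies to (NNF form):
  u & x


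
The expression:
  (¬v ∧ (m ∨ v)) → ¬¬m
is always true.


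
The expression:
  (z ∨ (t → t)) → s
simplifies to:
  s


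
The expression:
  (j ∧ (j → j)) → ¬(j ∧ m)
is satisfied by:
  {m: False, j: False}
  {j: True, m: False}
  {m: True, j: False}


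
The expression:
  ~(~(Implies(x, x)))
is always true.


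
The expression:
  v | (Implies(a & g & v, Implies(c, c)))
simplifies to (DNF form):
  True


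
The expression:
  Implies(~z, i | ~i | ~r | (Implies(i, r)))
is always true.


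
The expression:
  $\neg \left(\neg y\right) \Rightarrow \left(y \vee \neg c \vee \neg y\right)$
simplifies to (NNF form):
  $\text{True}$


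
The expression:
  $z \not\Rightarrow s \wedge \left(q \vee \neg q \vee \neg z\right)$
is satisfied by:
  {z: True, s: False}


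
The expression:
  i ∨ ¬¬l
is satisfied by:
  {i: True, l: True}
  {i: True, l: False}
  {l: True, i: False}


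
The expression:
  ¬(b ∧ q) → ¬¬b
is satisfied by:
  {b: True}


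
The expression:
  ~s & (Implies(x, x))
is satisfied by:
  {s: False}


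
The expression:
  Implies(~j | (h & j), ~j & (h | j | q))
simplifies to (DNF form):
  (h & ~j) | (j & ~h) | (q & ~h)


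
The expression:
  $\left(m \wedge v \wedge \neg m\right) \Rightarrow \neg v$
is always true.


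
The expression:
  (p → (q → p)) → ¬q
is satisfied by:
  {q: False}


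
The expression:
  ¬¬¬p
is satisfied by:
  {p: False}


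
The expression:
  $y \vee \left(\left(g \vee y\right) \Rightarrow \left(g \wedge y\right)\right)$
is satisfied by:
  {y: True, g: False}
  {g: False, y: False}
  {g: True, y: True}


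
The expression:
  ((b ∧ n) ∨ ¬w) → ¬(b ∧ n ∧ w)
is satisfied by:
  {w: False, n: False, b: False}
  {b: True, w: False, n: False}
  {n: True, w: False, b: False}
  {b: True, n: True, w: False}
  {w: True, b: False, n: False}
  {b: True, w: True, n: False}
  {n: True, w: True, b: False}


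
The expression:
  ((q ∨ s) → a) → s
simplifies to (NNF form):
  s ∨ (q ∧ ¬a)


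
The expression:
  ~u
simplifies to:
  ~u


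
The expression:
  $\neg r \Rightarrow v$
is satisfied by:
  {r: True, v: True}
  {r: True, v: False}
  {v: True, r: False}


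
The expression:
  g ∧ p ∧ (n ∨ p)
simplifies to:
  g ∧ p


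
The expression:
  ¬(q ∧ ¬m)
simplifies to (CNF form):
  m ∨ ¬q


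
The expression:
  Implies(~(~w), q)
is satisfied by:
  {q: True, w: False}
  {w: False, q: False}
  {w: True, q: True}


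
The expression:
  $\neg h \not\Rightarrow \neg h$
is never true.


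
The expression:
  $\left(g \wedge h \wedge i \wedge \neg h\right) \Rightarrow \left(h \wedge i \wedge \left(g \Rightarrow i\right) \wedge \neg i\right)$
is always true.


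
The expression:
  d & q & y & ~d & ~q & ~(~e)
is never true.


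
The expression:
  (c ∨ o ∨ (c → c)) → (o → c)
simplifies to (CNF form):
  c ∨ ¬o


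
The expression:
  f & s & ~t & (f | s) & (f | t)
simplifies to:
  f & s & ~t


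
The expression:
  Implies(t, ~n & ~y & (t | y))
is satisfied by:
  {y: False, t: False, n: False}
  {n: True, y: False, t: False}
  {y: True, n: False, t: False}
  {n: True, y: True, t: False}
  {t: True, n: False, y: False}


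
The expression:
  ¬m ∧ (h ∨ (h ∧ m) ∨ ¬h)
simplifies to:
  ¬m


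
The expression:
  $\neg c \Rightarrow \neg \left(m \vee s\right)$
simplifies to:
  $c \vee \left(\neg m \wedge \neg s\right)$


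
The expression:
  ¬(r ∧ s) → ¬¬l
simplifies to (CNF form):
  (l ∨ r) ∧ (l ∨ s)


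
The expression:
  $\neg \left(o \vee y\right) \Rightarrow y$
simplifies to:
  $o \vee y$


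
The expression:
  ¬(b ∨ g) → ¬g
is always true.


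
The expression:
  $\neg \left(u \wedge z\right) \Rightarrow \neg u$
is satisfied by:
  {z: True, u: False}
  {u: False, z: False}
  {u: True, z: True}


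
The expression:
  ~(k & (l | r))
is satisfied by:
  {l: False, k: False, r: False}
  {r: True, l: False, k: False}
  {l: True, r: False, k: False}
  {r: True, l: True, k: False}
  {k: True, r: False, l: False}


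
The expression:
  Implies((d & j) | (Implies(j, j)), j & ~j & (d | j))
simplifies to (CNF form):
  False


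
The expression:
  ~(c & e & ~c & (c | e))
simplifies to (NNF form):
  True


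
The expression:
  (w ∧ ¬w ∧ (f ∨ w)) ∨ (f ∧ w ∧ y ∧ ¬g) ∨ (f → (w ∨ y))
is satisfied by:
  {y: True, w: True, f: False}
  {y: True, w: False, f: False}
  {w: True, y: False, f: False}
  {y: False, w: False, f: False}
  {f: True, y: True, w: True}
  {f: True, y: True, w: False}
  {f: True, w: True, y: False}


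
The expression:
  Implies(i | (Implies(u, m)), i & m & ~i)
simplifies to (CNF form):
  u & ~i & ~m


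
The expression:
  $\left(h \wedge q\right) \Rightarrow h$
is always true.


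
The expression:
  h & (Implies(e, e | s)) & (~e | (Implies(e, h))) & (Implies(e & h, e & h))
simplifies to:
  h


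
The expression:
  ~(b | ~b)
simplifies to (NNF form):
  False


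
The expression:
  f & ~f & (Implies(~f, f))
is never true.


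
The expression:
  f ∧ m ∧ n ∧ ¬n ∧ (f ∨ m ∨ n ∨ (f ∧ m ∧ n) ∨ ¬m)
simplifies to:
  False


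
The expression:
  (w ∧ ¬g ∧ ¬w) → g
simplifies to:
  True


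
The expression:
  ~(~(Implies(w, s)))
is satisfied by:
  {s: True, w: False}
  {w: False, s: False}
  {w: True, s: True}


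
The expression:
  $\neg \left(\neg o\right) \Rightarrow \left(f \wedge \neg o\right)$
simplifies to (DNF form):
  $\neg o$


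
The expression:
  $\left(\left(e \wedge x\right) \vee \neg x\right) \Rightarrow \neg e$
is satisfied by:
  {e: False}


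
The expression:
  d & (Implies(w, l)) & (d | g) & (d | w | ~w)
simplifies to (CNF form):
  d & (l | ~w)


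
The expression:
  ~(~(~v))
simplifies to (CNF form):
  ~v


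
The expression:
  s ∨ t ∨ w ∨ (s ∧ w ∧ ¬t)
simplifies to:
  s ∨ t ∨ w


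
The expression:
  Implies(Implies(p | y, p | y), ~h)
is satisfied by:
  {h: False}


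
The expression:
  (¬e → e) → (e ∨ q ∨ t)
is always true.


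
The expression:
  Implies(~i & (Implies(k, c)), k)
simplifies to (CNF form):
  i | k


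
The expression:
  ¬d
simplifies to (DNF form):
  ¬d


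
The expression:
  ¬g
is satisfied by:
  {g: False}


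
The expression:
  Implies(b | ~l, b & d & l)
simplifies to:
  l & (d | ~b)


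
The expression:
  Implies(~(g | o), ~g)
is always true.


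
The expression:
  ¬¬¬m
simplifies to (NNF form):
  ¬m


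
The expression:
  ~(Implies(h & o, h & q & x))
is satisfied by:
  {h: True, o: True, q: False, x: False}
  {h: True, x: True, o: True, q: False}
  {h: True, q: True, o: True, x: False}


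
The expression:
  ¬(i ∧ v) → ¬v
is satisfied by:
  {i: True, v: False}
  {v: False, i: False}
  {v: True, i: True}


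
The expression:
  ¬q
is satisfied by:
  {q: False}


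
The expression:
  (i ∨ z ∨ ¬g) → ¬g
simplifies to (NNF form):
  (¬i ∧ ¬z) ∨ ¬g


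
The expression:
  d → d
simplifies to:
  True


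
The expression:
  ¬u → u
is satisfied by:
  {u: True}


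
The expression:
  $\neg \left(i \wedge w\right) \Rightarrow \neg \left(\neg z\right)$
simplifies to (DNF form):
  $z \vee \left(i \wedge w\right)$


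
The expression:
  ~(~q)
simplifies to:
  q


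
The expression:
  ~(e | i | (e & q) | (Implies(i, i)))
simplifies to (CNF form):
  False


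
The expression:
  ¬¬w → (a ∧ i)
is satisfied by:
  {i: True, a: True, w: False}
  {i: True, a: False, w: False}
  {a: True, i: False, w: False}
  {i: False, a: False, w: False}
  {i: True, w: True, a: True}


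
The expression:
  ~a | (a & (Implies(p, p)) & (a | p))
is always true.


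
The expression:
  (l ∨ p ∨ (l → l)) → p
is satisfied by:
  {p: True}


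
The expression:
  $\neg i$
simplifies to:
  $\neg i$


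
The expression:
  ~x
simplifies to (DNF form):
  ~x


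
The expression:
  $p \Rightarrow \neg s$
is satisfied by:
  {s: False, p: False}
  {p: True, s: False}
  {s: True, p: False}


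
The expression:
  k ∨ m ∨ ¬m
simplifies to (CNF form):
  True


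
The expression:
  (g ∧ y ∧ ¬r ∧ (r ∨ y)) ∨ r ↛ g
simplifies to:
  (g ∨ r) ∧ (r ∨ y) ∧ (¬g ∨ ¬r)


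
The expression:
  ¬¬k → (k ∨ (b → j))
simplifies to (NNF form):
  True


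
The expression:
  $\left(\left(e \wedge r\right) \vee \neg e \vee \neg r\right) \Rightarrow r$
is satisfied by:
  {r: True}


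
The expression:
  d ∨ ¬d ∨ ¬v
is always true.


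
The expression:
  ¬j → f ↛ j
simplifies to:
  f ∨ j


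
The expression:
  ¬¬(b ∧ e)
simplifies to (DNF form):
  b ∧ e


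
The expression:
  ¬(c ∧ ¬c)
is always true.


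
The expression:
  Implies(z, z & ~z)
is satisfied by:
  {z: False}


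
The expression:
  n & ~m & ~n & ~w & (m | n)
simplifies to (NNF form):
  False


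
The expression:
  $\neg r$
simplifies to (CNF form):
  $\neg r$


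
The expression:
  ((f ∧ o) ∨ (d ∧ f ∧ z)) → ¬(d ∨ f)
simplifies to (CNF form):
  (¬f ∨ ¬o) ∧ (¬d ∨ ¬f ∨ ¬o) ∧ (¬d ∨ ¬f ∨ ¬z) ∧ (¬f ∨ ¬o ∨ ¬z)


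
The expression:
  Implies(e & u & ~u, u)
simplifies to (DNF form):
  True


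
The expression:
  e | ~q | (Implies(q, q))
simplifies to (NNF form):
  True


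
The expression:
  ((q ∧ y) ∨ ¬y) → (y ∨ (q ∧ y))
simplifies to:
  y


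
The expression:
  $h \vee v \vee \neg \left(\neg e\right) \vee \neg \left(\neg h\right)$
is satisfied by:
  {h: True, v: True, e: True}
  {h: True, v: True, e: False}
  {h: True, e: True, v: False}
  {h: True, e: False, v: False}
  {v: True, e: True, h: False}
  {v: True, e: False, h: False}
  {e: True, v: False, h: False}


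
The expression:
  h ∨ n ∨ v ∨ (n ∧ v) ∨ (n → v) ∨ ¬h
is always true.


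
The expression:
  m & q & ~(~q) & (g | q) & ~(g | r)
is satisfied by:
  {m: True, q: True, g: False, r: False}


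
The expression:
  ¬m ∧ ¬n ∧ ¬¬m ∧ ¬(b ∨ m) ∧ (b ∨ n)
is never true.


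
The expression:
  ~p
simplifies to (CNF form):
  ~p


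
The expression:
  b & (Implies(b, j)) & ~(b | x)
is never true.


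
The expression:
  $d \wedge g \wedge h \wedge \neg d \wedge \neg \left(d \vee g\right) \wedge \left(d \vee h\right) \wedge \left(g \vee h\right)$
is never true.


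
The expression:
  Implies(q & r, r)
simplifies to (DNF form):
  True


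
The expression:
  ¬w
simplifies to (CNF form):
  ¬w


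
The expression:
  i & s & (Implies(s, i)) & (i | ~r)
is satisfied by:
  {i: True, s: True}


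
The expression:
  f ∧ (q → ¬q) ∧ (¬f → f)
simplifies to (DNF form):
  f ∧ ¬q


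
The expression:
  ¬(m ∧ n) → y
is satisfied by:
  {y: True, m: True, n: True}
  {y: True, m: True, n: False}
  {y: True, n: True, m: False}
  {y: True, n: False, m: False}
  {m: True, n: True, y: False}


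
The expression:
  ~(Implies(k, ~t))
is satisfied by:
  {t: True, k: True}


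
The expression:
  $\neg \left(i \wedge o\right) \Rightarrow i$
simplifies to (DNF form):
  $i$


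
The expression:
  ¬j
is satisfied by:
  {j: False}


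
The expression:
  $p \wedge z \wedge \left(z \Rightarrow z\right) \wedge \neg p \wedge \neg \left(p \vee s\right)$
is never true.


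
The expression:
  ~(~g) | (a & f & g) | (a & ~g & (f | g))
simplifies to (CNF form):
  (a | g) & (f | g)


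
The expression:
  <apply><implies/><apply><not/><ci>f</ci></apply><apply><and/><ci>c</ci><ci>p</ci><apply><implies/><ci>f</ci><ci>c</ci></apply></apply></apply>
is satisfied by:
  {p: True, f: True, c: True}
  {p: True, f: True, c: False}
  {f: True, c: True, p: False}
  {f: True, c: False, p: False}
  {p: True, c: True, f: False}


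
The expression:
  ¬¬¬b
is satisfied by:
  {b: False}


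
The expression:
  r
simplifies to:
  r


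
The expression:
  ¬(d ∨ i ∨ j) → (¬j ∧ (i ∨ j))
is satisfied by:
  {i: True, d: True, j: True}
  {i: True, d: True, j: False}
  {i: True, j: True, d: False}
  {i: True, j: False, d: False}
  {d: True, j: True, i: False}
  {d: True, j: False, i: False}
  {j: True, d: False, i: False}


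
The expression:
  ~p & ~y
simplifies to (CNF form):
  ~p & ~y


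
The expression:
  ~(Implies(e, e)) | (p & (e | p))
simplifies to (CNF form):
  p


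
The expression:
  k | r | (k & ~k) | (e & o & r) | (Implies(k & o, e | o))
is always true.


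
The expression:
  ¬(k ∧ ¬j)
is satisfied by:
  {j: True, k: False}
  {k: False, j: False}
  {k: True, j: True}


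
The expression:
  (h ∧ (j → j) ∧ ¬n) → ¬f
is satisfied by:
  {n: True, h: False, f: False}
  {h: False, f: False, n: False}
  {f: True, n: True, h: False}
  {f: True, h: False, n: False}
  {n: True, h: True, f: False}
  {h: True, n: False, f: False}
  {f: True, h: True, n: True}


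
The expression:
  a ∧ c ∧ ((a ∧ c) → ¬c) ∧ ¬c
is never true.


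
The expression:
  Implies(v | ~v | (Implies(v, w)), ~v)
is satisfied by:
  {v: False}


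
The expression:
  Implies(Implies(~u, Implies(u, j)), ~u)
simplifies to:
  ~u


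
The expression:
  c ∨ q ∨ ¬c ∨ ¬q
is always true.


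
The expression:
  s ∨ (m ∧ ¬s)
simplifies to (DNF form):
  m ∨ s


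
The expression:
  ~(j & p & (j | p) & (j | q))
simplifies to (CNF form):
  ~j | ~p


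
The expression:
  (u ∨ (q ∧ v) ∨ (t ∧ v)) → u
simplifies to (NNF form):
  u ∨ (¬q ∧ ¬t) ∨ ¬v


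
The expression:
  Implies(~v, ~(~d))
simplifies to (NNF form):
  d | v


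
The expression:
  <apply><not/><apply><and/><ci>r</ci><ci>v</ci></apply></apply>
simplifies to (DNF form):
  <apply><or/><apply><not/><ci>r</ci></apply><apply><not/><ci>v</ci></apply></apply>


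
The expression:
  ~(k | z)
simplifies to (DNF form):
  ~k & ~z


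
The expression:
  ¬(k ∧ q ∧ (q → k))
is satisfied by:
  {k: False, q: False}
  {q: True, k: False}
  {k: True, q: False}


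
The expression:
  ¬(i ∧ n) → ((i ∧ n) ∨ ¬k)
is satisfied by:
  {n: True, i: True, k: False}
  {n: True, i: False, k: False}
  {i: True, n: False, k: False}
  {n: False, i: False, k: False}
  {n: True, k: True, i: True}


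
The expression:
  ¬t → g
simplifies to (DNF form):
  g ∨ t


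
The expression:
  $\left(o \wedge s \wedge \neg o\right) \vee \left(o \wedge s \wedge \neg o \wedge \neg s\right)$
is never true.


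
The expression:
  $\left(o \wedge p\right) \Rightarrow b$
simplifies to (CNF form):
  $b \vee \neg o \vee \neg p$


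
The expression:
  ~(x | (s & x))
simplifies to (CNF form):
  ~x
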